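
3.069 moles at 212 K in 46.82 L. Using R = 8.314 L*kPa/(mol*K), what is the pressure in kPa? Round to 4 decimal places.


PV = nRT, solve for P = nRT / V.
nRT = 3.069 * 8.314 * 212 = 5409.3212
P = 5409.3212 / 46.82
P = 115.53441264 kPa, rounded to 4 dp:

115.5344 kPa


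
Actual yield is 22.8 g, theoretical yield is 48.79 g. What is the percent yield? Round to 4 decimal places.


% yield = 100 * actual / theoretical
% yield = 100 * 22.8 / 48.79
% yield = 46.73088748 %, rounded to 4 dp:

46.7309 %


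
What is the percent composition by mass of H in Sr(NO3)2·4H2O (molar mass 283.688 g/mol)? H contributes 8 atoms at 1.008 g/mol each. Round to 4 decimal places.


pct = 100 * (n_elem * M_elem) / M_total
mass_contribution = 8 * 1.008 = 8.064 g/mol
pct = 100 * 8.064 / 283.688
pct = 2.84255943 %, rounded to 4 dp:

2.8426 %


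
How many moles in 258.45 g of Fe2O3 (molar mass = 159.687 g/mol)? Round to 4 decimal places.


n = mass / M
n = 258.45 / 159.687
n = 1.61847865 mol, rounded to 4 dp:

1.6185 mol


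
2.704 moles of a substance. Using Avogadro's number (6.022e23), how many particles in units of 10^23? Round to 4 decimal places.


N = n * NA, then divide by 1e23 for the requested units.
N / 1e23 = n * 6.022
N / 1e23 = 2.704 * 6.022
N / 1e23 = 16.283488, rounded to 4 dp:

16.2835


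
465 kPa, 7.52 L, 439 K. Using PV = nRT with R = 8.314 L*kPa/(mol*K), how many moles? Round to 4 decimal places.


PV = nRT, solve for n = PV / (RT).
PV = 465 * 7.52 = 3496.8
RT = 8.314 * 439 = 3649.846
n = 3496.8 / 3649.846
n = 0.95806782 mol, rounded to 4 dp:

0.9581 mol


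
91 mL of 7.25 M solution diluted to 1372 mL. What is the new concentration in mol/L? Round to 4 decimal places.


Dilution: M1*V1 = M2*V2, solve for M2.
M2 = M1*V1 / V2
M2 = 7.25 * 91 / 1372
M2 = 659.75 / 1372
M2 = 0.48086735 mol/L, rounded to 4 dp:

0.4809 mol/L


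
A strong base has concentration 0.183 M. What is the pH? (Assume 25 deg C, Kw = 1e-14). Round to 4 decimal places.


A strong base dissociates completely, so [OH-] equals the given concentration.
pOH = -log10([OH-]) = -log10(0.183) = 0.737549
pH = 14 - pOH = 14 - 0.737549
pH = 13.262451, rounded to 4 dp:

13.2625


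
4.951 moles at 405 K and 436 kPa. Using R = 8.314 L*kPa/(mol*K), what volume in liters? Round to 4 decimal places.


PV = nRT, solve for V = nRT / P.
nRT = 4.951 * 8.314 * 405 = 16670.8587
V = 16670.8587 / 436
V = 38.23591445 L, rounded to 4 dp:

38.2359 L


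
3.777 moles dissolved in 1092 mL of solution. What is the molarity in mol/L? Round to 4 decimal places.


Convert volume to liters: V_L = V_mL / 1000.
V_L = 1092 / 1000 = 1.092 L
M = n / V_L = 3.777 / 1.092
M = 3.45879121 mol/L, rounded to 4 dp:

3.4588 mol/L


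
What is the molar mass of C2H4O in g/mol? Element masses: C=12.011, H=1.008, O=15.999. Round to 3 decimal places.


M = sum(count * atomic_mass) over atoms.
M = 2*12.011 + 4*1.008 + 1*15.999
M = 24.022 + 4.032 + 15.999
M = 44.053 g/mol, rounded to 3 dp:

44.053 g/mol


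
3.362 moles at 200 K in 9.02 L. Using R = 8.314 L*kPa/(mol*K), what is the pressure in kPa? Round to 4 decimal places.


PV = nRT, solve for P = nRT / V.
nRT = 3.362 * 8.314 * 200 = 5590.3336
P = 5590.3336 / 9.02
P = 619.77090909 kPa, rounded to 4 dp:

619.7709 kPa


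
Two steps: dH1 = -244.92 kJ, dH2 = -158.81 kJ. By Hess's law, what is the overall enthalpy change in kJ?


Hess's law: enthalpy is a state function, so add the step enthalpies.
dH_total = dH1 + dH2 = -244.92 + (-158.81)
dH_total = -403.73 kJ:

-403.73 kJ


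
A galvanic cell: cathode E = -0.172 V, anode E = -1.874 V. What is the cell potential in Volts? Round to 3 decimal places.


Standard cell potential: E_cell = E_cathode - E_anode.
E_cell = -0.172 - (-1.874)
E_cell = 1.702 V, rounded to 3 dp:

1.702 V


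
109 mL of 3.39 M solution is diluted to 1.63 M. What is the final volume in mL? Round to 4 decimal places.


Dilution: M1*V1 = M2*V2, solve for V2.
V2 = M1*V1 / M2
V2 = 3.39 * 109 / 1.63
V2 = 369.51 / 1.63
V2 = 226.69325153 mL, rounded to 4 dp:

226.6933 mL


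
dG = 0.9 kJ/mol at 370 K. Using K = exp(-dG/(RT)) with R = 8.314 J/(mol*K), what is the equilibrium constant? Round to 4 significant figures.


dG is in kJ/mol; multiply by 1000 to match R in J/(mol*K).
RT = 8.314 * 370 = 3076.18 J/mol
exponent = -dG*1000 / (RT) = -(0.9*1000) / 3076.18 = -0.29257066
K = exp(-0.29257066)
K = 0.74634251, rounded to 4 significant figures:

0.7463


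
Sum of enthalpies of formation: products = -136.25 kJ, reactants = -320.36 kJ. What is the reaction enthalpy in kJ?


dH_rxn = sum(dH_f products) - sum(dH_f reactants)
dH_rxn = -136.25 - (-320.36)
dH_rxn = 184.11 kJ:

184.11 kJ


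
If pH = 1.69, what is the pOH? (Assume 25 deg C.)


At 25 deg C, pH + pOH = 14.
pOH = 14 - pH = 14 - 1.69
pOH = 12.31:

12.31


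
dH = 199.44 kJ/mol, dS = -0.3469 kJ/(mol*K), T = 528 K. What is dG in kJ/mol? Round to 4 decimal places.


Gibbs: dG = dH - T*dS (consistent units, dS already in kJ/(mol*K)).
T*dS = 528 * -0.3469 = -183.1632
dG = 199.44 - (-183.1632)
dG = 382.6032 kJ/mol, rounded to 4 dp:

382.6032 kJ/mol


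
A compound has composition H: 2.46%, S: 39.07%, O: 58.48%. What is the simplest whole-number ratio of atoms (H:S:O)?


Assume 100 g of compound, divide each mass% by atomic mass to get moles, then normalize by the smallest to get a raw atom ratio.
Moles per 100 g: H: 2.46/1.008 = 2.4405, S: 39.07/32.065 = 1.2185, O: 58.48/15.999 = 3.6552
Raw ratio (divide by min = 1.2185): H: 2.003, S: 1.0, O: 3.0
Multiply by 1 to clear fractions: H: 2.003 ~= 2, S: 1.0 ~= 1, O: 3.0 ~= 3
Reduce by GCD to get the simplest whole-number ratio:

2:1:3


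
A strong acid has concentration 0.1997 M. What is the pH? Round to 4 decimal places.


A strong acid dissociates completely, so [H+] equals the given concentration.
pH = -log10([H+]) = -log10(0.1997)
pH = 0.69962194, rounded to 4 dp:

0.6996


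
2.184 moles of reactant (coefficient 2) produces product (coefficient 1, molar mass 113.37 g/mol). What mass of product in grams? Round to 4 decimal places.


Use the coefficient ratio to convert reactant moles to product moles, then multiply by the product's molar mass.
moles_P = moles_R * (coeff_P / coeff_R) = 2.184 * (1/2) = 1.092
mass_P = moles_P * M_P = 1.092 * 113.37
mass_P = 123.80004 g, rounded to 4 dp:

123.8000 g


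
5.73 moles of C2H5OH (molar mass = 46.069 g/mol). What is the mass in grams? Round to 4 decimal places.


mass = n * M
mass = 5.73 * 46.069
mass = 263.97537 g, rounded to 4 dp:

263.9754 g


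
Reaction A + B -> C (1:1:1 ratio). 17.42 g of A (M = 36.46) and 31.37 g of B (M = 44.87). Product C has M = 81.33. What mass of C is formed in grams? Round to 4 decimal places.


Find moles of each reactant; the smaller value is the limiting reagent in a 1:1:1 reaction, so moles_C equals moles of the limiter.
n_A = mass_A / M_A = 17.42 / 36.46 = 0.477784 mol
n_B = mass_B / M_B = 31.37 / 44.87 = 0.699131 mol
Limiting reagent: A (smaller), n_limiting = 0.477784 mol
mass_C = n_limiting * M_C = 0.477784 * 81.33
mass_C = 38.85817272 g, rounded to 4 dp:

38.8582 g


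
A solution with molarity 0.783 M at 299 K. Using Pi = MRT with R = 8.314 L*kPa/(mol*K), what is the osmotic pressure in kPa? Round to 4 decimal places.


Osmotic pressure (van't Hoff): Pi = M*R*T.
RT = 8.314 * 299 = 2485.886
Pi = 0.783 * 2485.886
Pi = 1946.448738 kPa, rounded to 4 dp:

1946.4487 kPa


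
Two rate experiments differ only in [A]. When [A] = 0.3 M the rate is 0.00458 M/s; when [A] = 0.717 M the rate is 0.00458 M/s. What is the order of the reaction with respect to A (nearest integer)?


Rate is proportional to [A]^n, so rate2/rate1 = ([A]2/[A]1)^n. Take logs to solve for n.
rate2/rate1 = 0.00458 / 0.00458 = 1.0
[A]2/[A]1 = 0.717 / 0.3 = 2.39
n = ln(1.0) / ln(2.39) = 0.0
Nearest integer order:

0


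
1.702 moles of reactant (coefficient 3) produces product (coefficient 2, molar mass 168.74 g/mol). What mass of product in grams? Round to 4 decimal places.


Use the coefficient ratio to convert reactant moles to product moles, then multiply by the product's molar mass.
moles_P = moles_R * (coeff_P / coeff_R) = 1.702 * (2/3) = 1.134667
mass_P = moles_P * M_P = 1.134667 * 168.74
mass_P = 191.46370958 g, rounded to 4 dp:

191.4637 g


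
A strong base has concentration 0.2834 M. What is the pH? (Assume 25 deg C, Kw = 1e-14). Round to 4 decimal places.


A strong base dissociates completely, so [OH-] equals the given concentration.
pOH = -log10([OH-]) = -log10(0.2834) = 0.5476
pH = 14 - pOH = 14 - 0.5476
pH = 13.4524, rounded to 4 dp:

13.4524


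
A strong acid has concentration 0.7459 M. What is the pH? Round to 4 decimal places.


A strong acid dissociates completely, so [H+] equals the given concentration.
pH = -log10([H+]) = -log10(0.7459)
pH = 0.12731939, rounded to 4 dp:

0.1273


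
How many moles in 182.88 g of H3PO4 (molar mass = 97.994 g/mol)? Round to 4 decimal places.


n = mass / M
n = 182.88 / 97.994
n = 1.86623671 mol, rounded to 4 dp:

1.8662 mol


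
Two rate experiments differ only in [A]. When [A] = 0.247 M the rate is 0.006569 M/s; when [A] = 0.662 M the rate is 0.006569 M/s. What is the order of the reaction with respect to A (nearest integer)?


Rate is proportional to [A]^n, so rate2/rate1 = ([A]2/[A]1)^n. Take logs to solve for n.
rate2/rate1 = 0.006569 / 0.006569 = 1.0
[A]2/[A]1 = 0.662 / 0.247 = 2.6802
n = ln(1.0) / ln(2.6802) = 0.0
Nearest integer order:

0


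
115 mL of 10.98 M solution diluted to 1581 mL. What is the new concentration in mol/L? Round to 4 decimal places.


Dilution: M1*V1 = M2*V2, solve for M2.
M2 = M1*V1 / V2
M2 = 10.98 * 115 / 1581
M2 = 1262.7 / 1581
M2 = 0.79867173 mol/L, rounded to 4 dp:

0.7987 mol/L


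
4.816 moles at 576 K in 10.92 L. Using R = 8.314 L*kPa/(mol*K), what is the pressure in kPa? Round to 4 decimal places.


PV = nRT, solve for P = nRT / V.
nRT = 4.816 * 8.314 * 576 = 23063.169
P = 23063.169 / 10.92
P = 2112.01181319 kPa, rounded to 4 dp:

2112.0118 kPa


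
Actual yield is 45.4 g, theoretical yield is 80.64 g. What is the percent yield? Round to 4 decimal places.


% yield = 100 * actual / theoretical
% yield = 100 * 45.4 / 80.64
% yield = 56.29960317 %, rounded to 4 dp:

56.2996 %


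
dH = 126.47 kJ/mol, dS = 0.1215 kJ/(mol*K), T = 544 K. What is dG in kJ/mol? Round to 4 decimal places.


Gibbs: dG = dH - T*dS (consistent units, dS already in kJ/(mol*K)).
T*dS = 544 * 0.1215 = 66.096
dG = 126.47 - (66.096)
dG = 60.374 kJ/mol, rounded to 4 dp:

60.3740 kJ/mol


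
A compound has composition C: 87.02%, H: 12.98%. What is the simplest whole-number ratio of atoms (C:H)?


Assume 100 g of compound, divide each mass% by atomic mass to get moles, then normalize by the smallest to get a raw atom ratio.
Moles per 100 g: C: 87.02/12.011 = 7.245, H: 12.98/1.008 = 12.877
Raw ratio (divide by min = 7.245): C: 1.0, H: 1.777
Multiply by 9 to clear fractions: C: 9.0 ~= 9, H: 15.996 ~= 16
Reduce by GCD to get the simplest whole-number ratio:

9:16


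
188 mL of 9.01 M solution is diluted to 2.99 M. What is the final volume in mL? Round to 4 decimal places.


Dilution: M1*V1 = M2*V2, solve for V2.
V2 = M1*V1 / M2
V2 = 9.01 * 188 / 2.99
V2 = 1693.88 / 2.99
V2 = 566.51505017 mL, rounded to 4 dp:

566.5151 mL


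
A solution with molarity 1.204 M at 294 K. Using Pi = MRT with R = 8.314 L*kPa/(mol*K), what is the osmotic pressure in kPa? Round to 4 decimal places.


Osmotic pressure (van't Hoff): Pi = M*R*T.
RT = 8.314 * 294 = 2444.316
Pi = 1.204 * 2444.316
Pi = 2942.956464 kPa, rounded to 4 dp:

2942.9565 kPa


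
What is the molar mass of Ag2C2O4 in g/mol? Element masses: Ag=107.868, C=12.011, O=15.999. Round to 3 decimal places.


M = sum(count * atomic_mass) over atoms.
M = 2*107.868 + 2*12.011 + 4*15.999
M = 215.736 + 24.022 + 63.996
M = 303.754 g/mol, rounded to 3 dp:

303.754 g/mol


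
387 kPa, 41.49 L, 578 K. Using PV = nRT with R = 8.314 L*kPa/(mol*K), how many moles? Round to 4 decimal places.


PV = nRT, solve for n = PV / (RT).
PV = 387 * 41.49 = 16056.63
RT = 8.314 * 578 = 4805.492
n = 16056.63 / 4805.492
n = 3.34130824 mol, rounded to 4 dp:

3.3413 mol


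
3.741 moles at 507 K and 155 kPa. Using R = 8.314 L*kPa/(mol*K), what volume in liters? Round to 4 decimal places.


PV = nRT, solve for V = nRT / P.
nRT = 3.741 * 8.314 * 507 = 15769.0557
V = 15769.0557 / 155
V = 101.73584323 L, rounded to 4 dp:

101.7358 L


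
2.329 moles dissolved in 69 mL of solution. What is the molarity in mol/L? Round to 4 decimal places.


Convert volume to liters: V_L = V_mL / 1000.
V_L = 69 / 1000 = 0.069 L
M = n / V_L = 2.329 / 0.069
M = 33.75362319 mol/L, rounded to 4 dp:

33.7536 mol/L


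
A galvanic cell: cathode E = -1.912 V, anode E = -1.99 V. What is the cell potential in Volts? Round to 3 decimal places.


Standard cell potential: E_cell = E_cathode - E_anode.
E_cell = -1.912 - (-1.99)
E_cell = 0.078 V, rounded to 3 dp:

0.078 V


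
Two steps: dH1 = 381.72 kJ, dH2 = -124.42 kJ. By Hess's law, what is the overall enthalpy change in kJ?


Hess's law: enthalpy is a state function, so add the step enthalpies.
dH_total = dH1 + dH2 = 381.72 + (-124.42)
dH_total = 257.3 kJ:

257.30 kJ


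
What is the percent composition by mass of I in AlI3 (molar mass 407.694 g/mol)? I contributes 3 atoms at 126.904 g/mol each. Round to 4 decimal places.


pct = 100 * (n_elem * M_elem) / M_total
mass_contribution = 3 * 126.904 = 380.712 g/mol
pct = 100 * 380.712 / 407.694
pct = 93.38180106 %, rounded to 4 dp:

93.3818 %


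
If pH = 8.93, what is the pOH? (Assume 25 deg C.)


At 25 deg C, pH + pOH = 14.
pOH = 14 - pH = 14 - 8.93
pOH = 5.07:

5.07


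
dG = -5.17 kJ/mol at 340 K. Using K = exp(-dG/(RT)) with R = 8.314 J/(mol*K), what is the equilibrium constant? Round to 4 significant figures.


dG is in kJ/mol; multiply by 1000 to match R in J/(mol*K).
RT = 8.314 * 340 = 2826.76 J/mol
exponent = -dG*1000 / (RT) = -(-5.17*1000) / 2826.76 = 1.82894904
K = exp(1.82894904)
K = 6.2273385, rounded to 4 significant figures:

6.227


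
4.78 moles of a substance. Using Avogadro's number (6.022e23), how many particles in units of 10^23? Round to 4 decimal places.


N = n * NA, then divide by 1e23 for the requested units.
N / 1e23 = n * 6.022
N / 1e23 = 4.78 * 6.022
N / 1e23 = 28.78516, rounded to 4 dp:

28.7852


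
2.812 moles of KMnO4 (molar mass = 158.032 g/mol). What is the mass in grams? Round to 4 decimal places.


mass = n * M
mass = 2.812 * 158.032
mass = 444.385984 g, rounded to 4 dp:

444.3860 g


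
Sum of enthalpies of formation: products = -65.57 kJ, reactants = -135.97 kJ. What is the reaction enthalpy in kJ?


dH_rxn = sum(dH_f products) - sum(dH_f reactants)
dH_rxn = -65.57 - (-135.97)
dH_rxn = 70.4 kJ:

70.40 kJ


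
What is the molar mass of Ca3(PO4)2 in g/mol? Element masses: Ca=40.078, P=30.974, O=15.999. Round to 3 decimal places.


M = sum(count * atomic_mass) over atoms.
M = 3*40.078 + 2*30.974 + 8*15.999
M = 120.234 + 61.948 + 127.992
M = 310.174 g/mol, rounded to 3 dp:

310.174 g/mol


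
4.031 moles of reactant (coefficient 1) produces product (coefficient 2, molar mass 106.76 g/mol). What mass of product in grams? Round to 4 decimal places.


Use the coefficient ratio to convert reactant moles to product moles, then multiply by the product's molar mass.
moles_P = moles_R * (coeff_P / coeff_R) = 4.031 * (2/1) = 8.062
mass_P = moles_P * M_P = 8.062 * 106.76
mass_P = 860.69912 g, rounded to 4 dp:

860.6991 g


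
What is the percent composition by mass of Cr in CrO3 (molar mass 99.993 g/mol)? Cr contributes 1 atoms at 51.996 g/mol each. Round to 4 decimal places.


pct = 100 * (n_elem * M_elem) / M_total
mass_contribution = 1 * 51.996 = 51.996 g/mol
pct = 100 * 51.996 / 99.993
pct = 51.99963997 %, rounded to 4 dp:

51.9996 %


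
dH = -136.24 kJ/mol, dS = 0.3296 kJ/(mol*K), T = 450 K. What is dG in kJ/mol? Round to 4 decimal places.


Gibbs: dG = dH - T*dS (consistent units, dS already in kJ/(mol*K)).
T*dS = 450 * 0.3296 = 148.32
dG = -136.24 - (148.32)
dG = -284.56 kJ/mol, rounded to 4 dp:

-284.5600 kJ/mol


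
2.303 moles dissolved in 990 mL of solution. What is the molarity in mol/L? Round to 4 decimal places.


Convert volume to liters: V_L = V_mL / 1000.
V_L = 990 / 1000 = 0.99 L
M = n / V_L = 2.303 / 0.99
M = 2.32626263 mol/L, rounded to 4 dp:

2.3263 mol/L


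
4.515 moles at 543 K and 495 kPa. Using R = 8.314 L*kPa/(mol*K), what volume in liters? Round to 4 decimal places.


PV = nRT, solve for V = nRT / P.
nRT = 4.515 * 8.314 * 543 = 20382.9765
V = 20382.9765 / 495
V = 41.1777303 L, rounded to 4 dp:

41.1777 L


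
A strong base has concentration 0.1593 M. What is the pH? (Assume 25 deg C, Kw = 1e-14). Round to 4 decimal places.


A strong base dissociates completely, so [OH-] equals the given concentration.
pOH = -log10([OH-]) = -log10(0.1593) = 0.797784
pH = 14 - pOH = 14 - 0.797784
pH = 13.202216, rounded to 4 dp:

13.2022


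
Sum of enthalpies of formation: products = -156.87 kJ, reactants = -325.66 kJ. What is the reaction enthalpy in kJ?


dH_rxn = sum(dH_f products) - sum(dH_f reactants)
dH_rxn = -156.87 - (-325.66)
dH_rxn = 168.79 kJ:

168.79 kJ


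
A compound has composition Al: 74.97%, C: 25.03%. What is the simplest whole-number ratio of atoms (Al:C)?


Assume 100 g of compound, divide each mass% by atomic mass to get moles, then normalize by the smallest to get a raw atom ratio.
Moles per 100 g: Al: 74.97/26.982 = 2.7785, C: 25.03/12.011 = 2.0839
Raw ratio (divide by min = 2.0839): Al: 1.333, C: 1.0
Multiply by 3 to clear fractions: Al: 4.0 ~= 4, C: 3.0 ~= 3
Reduce by GCD to get the simplest whole-number ratio:

4:3


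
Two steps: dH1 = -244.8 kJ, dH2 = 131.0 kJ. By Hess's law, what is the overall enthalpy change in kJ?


Hess's law: enthalpy is a state function, so add the step enthalpies.
dH_total = dH1 + dH2 = -244.8 + (131.0)
dH_total = -113.8 kJ:

-113.80 kJ


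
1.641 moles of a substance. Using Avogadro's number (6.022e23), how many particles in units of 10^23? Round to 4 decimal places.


N = n * NA, then divide by 1e23 for the requested units.
N / 1e23 = n * 6.022
N / 1e23 = 1.641 * 6.022
N / 1e23 = 9.882102, rounded to 4 dp:

9.8821


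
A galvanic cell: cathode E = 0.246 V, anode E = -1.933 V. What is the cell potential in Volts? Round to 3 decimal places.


Standard cell potential: E_cell = E_cathode - E_anode.
E_cell = 0.246 - (-1.933)
E_cell = 2.179 V, rounded to 3 dp:

2.179 V


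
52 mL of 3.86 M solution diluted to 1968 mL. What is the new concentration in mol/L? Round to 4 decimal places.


Dilution: M1*V1 = M2*V2, solve for M2.
M2 = M1*V1 / V2
M2 = 3.86 * 52 / 1968
M2 = 200.72 / 1968
M2 = 0.10199187 mol/L, rounded to 4 dp:

0.1020 mol/L


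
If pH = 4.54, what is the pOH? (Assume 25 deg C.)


At 25 deg C, pH + pOH = 14.
pOH = 14 - pH = 14 - 4.54
pOH = 9.46:

9.46


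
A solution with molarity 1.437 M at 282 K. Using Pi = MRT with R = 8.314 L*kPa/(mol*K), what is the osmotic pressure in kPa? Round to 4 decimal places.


Osmotic pressure (van't Hoff): Pi = M*R*T.
RT = 8.314 * 282 = 2344.548
Pi = 1.437 * 2344.548
Pi = 3369.115476 kPa, rounded to 4 dp:

3369.1155 kPa


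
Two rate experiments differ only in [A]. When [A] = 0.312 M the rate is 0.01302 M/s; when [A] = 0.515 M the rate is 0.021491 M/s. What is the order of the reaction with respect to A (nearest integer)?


Rate is proportional to [A]^n, so rate2/rate1 = ([A]2/[A]1)^n. Take logs to solve for n.
rate2/rate1 = 0.021491 / 0.01302 = 1.6506
[A]2/[A]1 = 0.515 / 0.312 = 1.6506
n = ln(1.6506) / ln(1.6506) = 1.0
Nearest integer order:

1


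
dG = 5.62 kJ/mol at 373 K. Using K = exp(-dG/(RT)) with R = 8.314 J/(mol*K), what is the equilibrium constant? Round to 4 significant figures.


dG is in kJ/mol; multiply by 1000 to match R in J/(mol*K).
RT = 8.314 * 373 = 3101.122 J/mol
exponent = -dG*1000 / (RT) = -(5.62*1000) / 3101.122 = -1.81224731
K = exp(-1.81224731)
K = 0.16328677, rounded to 4 significant figures:

0.1633


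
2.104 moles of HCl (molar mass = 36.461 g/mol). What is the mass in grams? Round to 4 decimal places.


mass = n * M
mass = 2.104 * 36.461
mass = 76.713944 g, rounded to 4 dp:

76.7139 g


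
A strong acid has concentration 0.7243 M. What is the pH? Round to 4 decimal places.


A strong acid dissociates completely, so [H+] equals the given concentration.
pH = -log10([H+]) = -log10(0.7243)
pH = 0.14008151, rounded to 4 dp:

0.1401


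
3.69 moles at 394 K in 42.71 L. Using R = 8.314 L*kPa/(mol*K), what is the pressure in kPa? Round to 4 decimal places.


PV = nRT, solve for P = nRT / V.
nRT = 3.69 * 8.314 * 394 = 12087.392
P = 12087.392 / 42.71
P = 283.01081714 kPa, rounded to 4 dp:

283.0108 kPa


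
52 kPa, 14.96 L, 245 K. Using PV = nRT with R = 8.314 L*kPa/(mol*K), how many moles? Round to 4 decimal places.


PV = nRT, solve for n = PV / (RT).
PV = 52 * 14.96 = 777.92
RT = 8.314 * 245 = 2036.93
n = 777.92 / 2036.93
n = 0.38190807 mol, rounded to 4 dp:

0.3819 mol


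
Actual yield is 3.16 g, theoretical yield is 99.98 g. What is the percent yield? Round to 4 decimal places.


% yield = 100 * actual / theoretical
% yield = 100 * 3.16 / 99.98
% yield = 3.16063213 %, rounded to 4 dp:

3.1606 %


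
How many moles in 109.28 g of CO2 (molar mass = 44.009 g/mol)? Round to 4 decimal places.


n = mass / M
n = 109.28 / 44.009
n = 2.48312845 mol, rounded to 4 dp:

2.4831 mol


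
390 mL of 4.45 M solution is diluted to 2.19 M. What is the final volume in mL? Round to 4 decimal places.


Dilution: M1*V1 = M2*V2, solve for V2.
V2 = M1*V1 / M2
V2 = 4.45 * 390 / 2.19
V2 = 1735.5 / 2.19
V2 = 792.46575342 mL, rounded to 4 dp:

792.4658 mL


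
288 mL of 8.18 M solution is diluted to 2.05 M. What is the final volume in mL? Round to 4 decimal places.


Dilution: M1*V1 = M2*V2, solve for V2.
V2 = M1*V1 / M2
V2 = 8.18 * 288 / 2.05
V2 = 2355.84 / 2.05
V2 = 1149.1902439 mL, rounded to 4 dp:

1149.1902 mL


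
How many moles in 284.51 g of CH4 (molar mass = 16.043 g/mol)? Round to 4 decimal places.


n = mass / M
n = 284.51 / 16.043
n = 17.7342143 mol, rounded to 4 dp:

17.7342 mol


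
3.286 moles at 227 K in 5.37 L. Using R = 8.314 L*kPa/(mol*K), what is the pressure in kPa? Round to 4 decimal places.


PV = nRT, solve for P = nRT / V.
nRT = 3.286 * 8.314 * 227 = 6201.5955
P = 6201.5955 / 5.37
P = 1154.85949721 kPa, rounded to 4 dp:

1154.8595 kPa


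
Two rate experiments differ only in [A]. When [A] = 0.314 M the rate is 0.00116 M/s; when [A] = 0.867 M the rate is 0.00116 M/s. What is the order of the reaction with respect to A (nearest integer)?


Rate is proportional to [A]^n, so rate2/rate1 = ([A]2/[A]1)^n. Take logs to solve for n.
rate2/rate1 = 0.00116 / 0.00116 = 1.0
[A]2/[A]1 = 0.867 / 0.314 = 2.7611
n = ln(1.0) / ln(2.7611) = 0.0
Nearest integer order:

0


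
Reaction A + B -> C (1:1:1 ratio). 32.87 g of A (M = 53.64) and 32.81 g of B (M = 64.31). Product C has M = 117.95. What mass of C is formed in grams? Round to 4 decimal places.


Find moles of each reactant; the smaller value is the limiting reagent in a 1:1:1 reaction, so moles_C equals moles of the limiter.
n_A = mass_A / M_A = 32.87 / 53.64 = 0.612789 mol
n_B = mass_B / M_B = 32.81 / 64.31 = 0.510185 mol
Limiting reagent: B (smaller), n_limiting = 0.510185 mol
mass_C = n_limiting * M_C = 0.510185 * 117.95
mass_C = 60.17632075 g, rounded to 4 dp:

60.1763 g


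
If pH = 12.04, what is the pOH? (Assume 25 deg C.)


At 25 deg C, pH + pOH = 14.
pOH = 14 - pH = 14 - 12.04
pOH = 1.96:

1.96


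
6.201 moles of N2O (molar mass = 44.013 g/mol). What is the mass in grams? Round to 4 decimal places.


mass = n * M
mass = 6.201 * 44.013
mass = 272.924613 g, rounded to 4 dp:

272.9246 g


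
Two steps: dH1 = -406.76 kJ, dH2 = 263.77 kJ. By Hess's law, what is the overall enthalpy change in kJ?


Hess's law: enthalpy is a state function, so add the step enthalpies.
dH_total = dH1 + dH2 = -406.76 + (263.77)
dH_total = -142.99 kJ:

-142.99 kJ


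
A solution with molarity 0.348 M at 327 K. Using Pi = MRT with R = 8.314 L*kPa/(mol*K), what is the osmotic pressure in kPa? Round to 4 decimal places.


Osmotic pressure (van't Hoff): Pi = M*R*T.
RT = 8.314 * 327 = 2718.678
Pi = 0.348 * 2718.678
Pi = 946.099944 kPa, rounded to 4 dp:

946.0999 kPa


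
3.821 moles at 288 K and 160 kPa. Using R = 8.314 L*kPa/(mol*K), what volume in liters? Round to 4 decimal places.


PV = nRT, solve for V = nRT / P.
nRT = 3.821 * 8.314 * 288 = 9149.1247
V = 9149.1247 / 160
V = 57.18202937 L, rounded to 4 dp:

57.1820 L


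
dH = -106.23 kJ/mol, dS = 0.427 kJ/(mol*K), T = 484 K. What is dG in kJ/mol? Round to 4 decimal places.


Gibbs: dG = dH - T*dS (consistent units, dS already in kJ/(mol*K)).
T*dS = 484 * 0.427 = 206.668
dG = -106.23 - (206.668)
dG = -312.898 kJ/mol, rounded to 4 dp:

-312.8980 kJ/mol


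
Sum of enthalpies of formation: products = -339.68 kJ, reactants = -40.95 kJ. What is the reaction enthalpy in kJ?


dH_rxn = sum(dH_f products) - sum(dH_f reactants)
dH_rxn = -339.68 - (-40.95)
dH_rxn = -298.73 kJ:

-298.73 kJ


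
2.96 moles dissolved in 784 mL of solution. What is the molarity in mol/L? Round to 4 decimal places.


Convert volume to liters: V_L = V_mL / 1000.
V_L = 784 / 1000 = 0.784 L
M = n / V_L = 2.96 / 0.784
M = 3.7755102 mol/L, rounded to 4 dp:

3.7755 mol/L


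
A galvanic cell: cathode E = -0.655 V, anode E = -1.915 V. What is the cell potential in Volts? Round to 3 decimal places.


Standard cell potential: E_cell = E_cathode - E_anode.
E_cell = -0.655 - (-1.915)
E_cell = 1.26 V, rounded to 3 dp:

1.260 V


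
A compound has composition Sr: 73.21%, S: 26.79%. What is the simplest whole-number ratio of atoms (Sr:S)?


Assume 100 g of compound, divide each mass% by atomic mass to get moles, then normalize by the smallest to get a raw atom ratio.
Moles per 100 g: Sr: 73.21/87.62 = 0.8355, S: 26.79/32.065 = 0.8355
Raw ratio (divide by min = 0.8355): Sr: 1.0, S: 1.0
Multiply by 1 to clear fractions: Sr: 1.0 ~= 1, S: 1.0 ~= 1
Reduce by GCD to get the simplest whole-number ratio:

1:1


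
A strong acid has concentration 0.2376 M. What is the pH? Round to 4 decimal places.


A strong acid dissociates completely, so [H+] equals the given concentration.
pH = -log10([H+]) = -log10(0.2376)
pH = 0.62415356, rounded to 4 dp:

0.6242


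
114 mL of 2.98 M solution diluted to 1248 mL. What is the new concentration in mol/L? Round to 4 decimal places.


Dilution: M1*V1 = M2*V2, solve for M2.
M2 = M1*V1 / V2
M2 = 2.98 * 114 / 1248
M2 = 339.72 / 1248
M2 = 0.27221154 mol/L, rounded to 4 dp:

0.2722 mol/L


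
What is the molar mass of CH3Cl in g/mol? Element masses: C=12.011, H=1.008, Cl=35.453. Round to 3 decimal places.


M = sum(count * atomic_mass) over atoms.
M = 1*12.011 + 3*1.008 + 1*35.453
M = 12.011 + 3.024 + 35.453
M = 50.488 g/mol, rounded to 3 dp:

50.488 g/mol


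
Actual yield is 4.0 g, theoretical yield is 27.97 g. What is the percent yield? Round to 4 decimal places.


% yield = 100 * actual / theoretical
% yield = 100 * 4.0 / 27.97
% yield = 14.30103683 %, rounded to 4 dp:

14.3010 %


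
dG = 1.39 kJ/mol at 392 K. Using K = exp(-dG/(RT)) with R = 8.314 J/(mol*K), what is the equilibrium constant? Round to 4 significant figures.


dG is in kJ/mol; multiply by 1000 to match R in J/(mol*K).
RT = 8.314 * 392 = 3259.088 J/mol
exponent = -dG*1000 / (RT) = -(1.39*1000) / 3259.088 = -0.42649968
K = exp(-0.42649968)
K = 0.65279007, rounded to 4 significant figures:

0.6528


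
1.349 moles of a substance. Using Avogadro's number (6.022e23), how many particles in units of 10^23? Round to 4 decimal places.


N = n * NA, then divide by 1e23 for the requested units.
N / 1e23 = n * 6.022
N / 1e23 = 1.349 * 6.022
N / 1e23 = 8.123678, rounded to 4 dp:

8.1237


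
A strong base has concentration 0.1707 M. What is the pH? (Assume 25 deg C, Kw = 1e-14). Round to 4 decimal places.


A strong base dissociates completely, so [OH-] equals the given concentration.
pOH = -log10([OH-]) = -log10(0.1707) = 0.767766
pH = 14 - pOH = 14 - 0.767766
pH = 13.232234, rounded to 4 dp:

13.2322


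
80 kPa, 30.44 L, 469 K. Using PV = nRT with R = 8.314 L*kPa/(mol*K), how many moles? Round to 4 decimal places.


PV = nRT, solve for n = PV / (RT).
PV = 80 * 30.44 = 2435.2
RT = 8.314 * 469 = 3899.266
n = 2435.2 / 3899.266
n = 0.6245278 mol, rounded to 4 dp:

0.6245 mol


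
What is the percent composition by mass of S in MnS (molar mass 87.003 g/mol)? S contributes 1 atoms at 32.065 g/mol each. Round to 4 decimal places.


pct = 100 * (n_elem * M_elem) / M_total
mass_contribution = 1 * 32.065 = 32.065 g/mol
pct = 100 * 32.065 / 87.003
pct = 36.85505098 %, rounded to 4 dp:

36.8551 %


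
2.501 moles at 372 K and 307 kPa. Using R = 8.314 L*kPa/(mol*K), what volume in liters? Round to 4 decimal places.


PV = nRT, solve for V = nRT / P.
nRT = 2.501 * 8.314 * 372 = 7735.1128
V = 7735.1128 / 307
V = 25.19580717 L, rounded to 4 dp:

25.1958 L


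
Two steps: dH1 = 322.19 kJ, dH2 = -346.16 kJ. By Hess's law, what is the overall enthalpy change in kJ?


Hess's law: enthalpy is a state function, so add the step enthalpies.
dH_total = dH1 + dH2 = 322.19 + (-346.16)
dH_total = -23.97 kJ:

-23.97 kJ


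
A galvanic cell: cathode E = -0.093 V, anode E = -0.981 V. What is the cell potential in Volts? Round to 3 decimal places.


Standard cell potential: E_cell = E_cathode - E_anode.
E_cell = -0.093 - (-0.981)
E_cell = 0.888 V, rounded to 3 dp:

0.888 V


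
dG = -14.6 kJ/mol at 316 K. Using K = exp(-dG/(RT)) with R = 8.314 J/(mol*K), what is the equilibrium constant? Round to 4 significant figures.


dG is in kJ/mol; multiply by 1000 to match R in J/(mol*K).
RT = 8.314 * 316 = 2627.224 J/mol
exponent = -dG*1000 / (RT) = -(-14.6*1000) / 2627.224 = 5.55719649
K = exp(5.55719649)
K = 259.09544, rounded to 4 significant figures:

259.1


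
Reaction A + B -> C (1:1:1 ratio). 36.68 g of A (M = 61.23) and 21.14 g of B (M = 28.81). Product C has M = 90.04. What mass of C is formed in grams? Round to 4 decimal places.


Find moles of each reactant; the smaller value is the limiting reagent in a 1:1:1 reaction, so moles_C equals moles of the limiter.
n_A = mass_A / M_A = 36.68 / 61.23 = 0.599053 mol
n_B = mass_B / M_B = 21.14 / 28.81 = 0.733773 mol
Limiting reagent: A (smaller), n_limiting = 0.599053 mol
mass_C = n_limiting * M_C = 0.599053 * 90.04
mass_C = 53.93873212 g, rounded to 4 dp:

53.9387 g


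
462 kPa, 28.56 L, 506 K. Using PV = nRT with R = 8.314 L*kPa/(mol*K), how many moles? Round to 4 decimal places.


PV = nRT, solve for n = PV / (RT).
PV = 462 * 28.56 = 13194.72
RT = 8.314 * 506 = 4206.884
n = 13194.72 / 4206.884
n = 3.13645919 mol, rounded to 4 dp:

3.1365 mol


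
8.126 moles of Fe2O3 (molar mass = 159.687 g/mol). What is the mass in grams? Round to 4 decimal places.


mass = n * M
mass = 8.126 * 159.687
mass = 1297.616562 g, rounded to 4 dp:

1297.6166 g


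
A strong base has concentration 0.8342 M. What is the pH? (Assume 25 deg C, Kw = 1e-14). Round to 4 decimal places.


A strong base dissociates completely, so [OH-] equals the given concentration.
pOH = -log10([OH-]) = -log10(0.8342) = 0.07873
pH = 14 - pOH = 14 - 0.07873
pH = 13.92127, rounded to 4 dp:

13.9213


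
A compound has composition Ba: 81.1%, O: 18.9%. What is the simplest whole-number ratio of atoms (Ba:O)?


Assume 100 g of compound, divide each mass% by atomic mass to get moles, then normalize by the smallest to get a raw atom ratio.
Moles per 100 g: Ba: 81.1/137.327 = 0.5906, O: 18.9/15.999 = 1.1813
Raw ratio (divide by min = 0.5906): Ba: 1.0, O: 2.0
Multiply by 1 to clear fractions: Ba: 1.0 ~= 1, O: 2.0 ~= 2
Reduce by GCD to get the simplest whole-number ratio:

1:2


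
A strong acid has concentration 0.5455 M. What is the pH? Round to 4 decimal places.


A strong acid dissociates completely, so [H+] equals the given concentration.
pH = -log10([H+]) = -log10(0.5455)
pH = 0.26320525, rounded to 4 dp:

0.2632


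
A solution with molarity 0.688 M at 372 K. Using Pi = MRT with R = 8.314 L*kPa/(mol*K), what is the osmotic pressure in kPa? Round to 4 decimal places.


Osmotic pressure (van't Hoff): Pi = M*R*T.
RT = 8.314 * 372 = 3092.808
Pi = 0.688 * 3092.808
Pi = 2127.851904 kPa, rounded to 4 dp:

2127.8519 kPa


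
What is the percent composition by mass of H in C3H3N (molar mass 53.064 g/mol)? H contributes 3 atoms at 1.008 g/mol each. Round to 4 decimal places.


pct = 100 * (n_elem * M_elem) / M_total
mass_contribution = 3 * 1.008 = 3.024 g/mol
pct = 100 * 3.024 / 53.064
pct = 5.69877883 %, rounded to 4 dp:

5.6988 %


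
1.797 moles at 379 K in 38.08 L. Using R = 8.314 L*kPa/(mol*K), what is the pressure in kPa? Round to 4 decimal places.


PV = nRT, solve for P = nRT / V.
nRT = 1.797 * 8.314 * 379 = 5662.3578
P = 5662.3578 / 38.08
P = 148.6963708 kPa, rounded to 4 dp:

148.6964 kPa


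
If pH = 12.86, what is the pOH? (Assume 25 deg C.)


At 25 deg C, pH + pOH = 14.
pOH = 14 - pH = 14 - 12.86
pOH = 1.14:

1.14


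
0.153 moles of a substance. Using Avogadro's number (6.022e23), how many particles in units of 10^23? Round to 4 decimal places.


N = n * NA, then divide by 1e23 for the requested units.
N / 1e23 = n * 6.022
N / 1e23 = 0.153 * 6.022
N / 1e23 = 0.921366, rounded to 4 dp:

0.9214


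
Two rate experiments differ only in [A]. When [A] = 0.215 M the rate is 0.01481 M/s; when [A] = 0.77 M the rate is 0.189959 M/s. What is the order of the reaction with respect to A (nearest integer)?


Rate is proportional to [A]^n, so rate2/rate1 = ([A]2/[A]1)^n. Take logs to solve for n.
rate2/rate1 = 0.189959 / 0.01481 = 12.8264
[A]2/[A]1 = 0.77 / 0.215 = 3.5814
n = ln(12.8264) / ln(3.5814) = 2.0
Nearest integer order:

2


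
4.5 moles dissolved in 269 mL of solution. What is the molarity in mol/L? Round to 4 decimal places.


Convert volume to liters: V_L = V_mL / 1000.
V_L = 269 / 1000 = 0.269 L
M = n / V_L = 4.5 / 0.269
M = 16.72862454 mol/L, rounded to 4 dp:

16.7286 mol/L


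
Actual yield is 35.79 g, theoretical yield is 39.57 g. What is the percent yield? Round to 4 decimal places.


% yield = 100 * actual / theoretical
% yield = 100 * 35.79 / 39.57
% yield = 90.44730857 %, rounded to 4 dp:

90.4473 %


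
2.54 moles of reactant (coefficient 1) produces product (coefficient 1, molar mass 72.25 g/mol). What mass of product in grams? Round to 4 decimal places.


Use the coefficient ratio to convert reactant moles to product moles, then multiply by the product's molar mass.
moles_P = moles_R * (coeff_P / coeff_R) = 2.54 * (1/1) = 2.54
mass_P = moles_P * M_P = 2.54 * 72.25
mass_P = 183.515 g, rounded to 4 dp:

183.5150 g


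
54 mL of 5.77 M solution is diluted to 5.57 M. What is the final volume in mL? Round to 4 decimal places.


Dilution: M1*V1 = M2*V2, solve for V2.
V2 = M1*V1 / M2
V2 = 5.77 * 54 / 5.57
V2 = 311.58 / 5.57
V2 = 55.93895871 mL, rounded to 4 dp:

55.9390 mL


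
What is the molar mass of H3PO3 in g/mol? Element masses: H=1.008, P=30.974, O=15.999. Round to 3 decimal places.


M = sum(count * atomic_mass) over atoms.
M = 3*1.008 + 1*30.974 + 3*15.999
M = 3.024 + 30.974 + 47.997
M = 81.995 g/mol, rounded to 3 dp:

81.995 g/mol


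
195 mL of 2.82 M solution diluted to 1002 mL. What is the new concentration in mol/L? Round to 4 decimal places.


Dilution: M1*V1 = M2*V2, solve for M2.
M2 = M1*V1 / V2
M2 = 2.82 * 195 / 1002
M2 = 549.9 / 1002
M2 = 0.5488024 mol/L, rounded to 4 dp:

0.5488 mol/L


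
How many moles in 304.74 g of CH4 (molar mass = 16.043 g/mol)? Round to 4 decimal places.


n = mass / M
n = 304.74 / 16.043
n = 18.9952004 mol, rounded to 4 dp:

18.9952 mol


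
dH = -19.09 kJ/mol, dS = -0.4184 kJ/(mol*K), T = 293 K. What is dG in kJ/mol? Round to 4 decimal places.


Gibbs: dG = dH - T*dS (consistent units, dS already in kJ/(mol*K)).
T*dS = 293 * -0.4184 = -122.5912
dG = -19.09 - (-122.5912)
dG = 103.5012 kJ/mol, rounded to 4 dp:

103.5012 kJ/mol


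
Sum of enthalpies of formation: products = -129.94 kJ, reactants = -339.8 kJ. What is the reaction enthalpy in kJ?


dH_rxn = sum(dH_f products) - sum(dH_f reactants)
dH_rxn = -129.94 - (-339.8)
dH_rxn = 209.86 kJ:

209.86 kJ


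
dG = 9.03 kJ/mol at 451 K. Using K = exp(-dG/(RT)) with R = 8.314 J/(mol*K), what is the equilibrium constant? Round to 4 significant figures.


dG is in kJ/mol; multiply by 1000 to match R in J/(mol*K).
RT = 8.314 * 451 = 3749.614 J/mol
exponent = -dG*1000 / (RT) = -(9.03*1000) / 3749.614 = -2.40824789
K = exp(-2.40824789)
K = 0.089972799, rounded to 4 significant figures:

0.08997


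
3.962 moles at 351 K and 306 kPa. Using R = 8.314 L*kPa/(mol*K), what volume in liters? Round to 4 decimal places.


PV = nRT, solve for V = nRT / P.
nRT = 3.962 * 8.314 * 351 = 11561.9639
V = 11561.9639 / 306
V = 37.78419575 L, rounded to 4 dp:

37.7842 L


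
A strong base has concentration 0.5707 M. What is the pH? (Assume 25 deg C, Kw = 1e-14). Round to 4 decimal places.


A strong base dissociates completely, so [OH-] equals the given concentration.
pOH = -log10([OH-]) = -log10(0.5707) = 0.243592
pH = 14 - pOH = 14 - 0.243592
pH = 13.756408, rounded to 4 dp:

13.7564


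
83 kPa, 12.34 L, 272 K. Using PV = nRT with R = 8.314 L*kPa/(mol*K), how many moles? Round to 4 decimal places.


PV = nRT, solve for n = PV / (RT).
PV = 83 * 12.34 = 1024.22
RT = 8.314 * 272 = 2261.408
n = 1024.22 / 2261.408
n = 0.45291252 mol, rounded to 4 dp:

0.4529 mol


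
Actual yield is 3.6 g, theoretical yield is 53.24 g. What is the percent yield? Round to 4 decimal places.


% yield = 100 * actual / theoretical
% yield = 100 * 3.6 / 53.24
% yield = 6.76183321 %, rounded to 4 dp:

6.7618 %


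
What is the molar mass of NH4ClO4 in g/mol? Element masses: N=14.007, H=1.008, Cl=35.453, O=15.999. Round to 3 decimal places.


M = sum(count * atomic_mass) over atoms.
M = 1*14.007 + 4*1.008 + 1*35.453 + 4*15.999
M = 14.007 + 4.032 + 35.453 + 63.996
M = 117.488 g/mol, rounded to 3 dp:

117.488 g/mol


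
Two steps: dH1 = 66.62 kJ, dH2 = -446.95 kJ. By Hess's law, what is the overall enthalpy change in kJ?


Hess's law: enthalpy is a state function, so add the step enthalpies.
dH_total = dH1 + dH2 = 66.62 + (-446.95)
dH_total = -380.33 kJ:

-380.33 kJ


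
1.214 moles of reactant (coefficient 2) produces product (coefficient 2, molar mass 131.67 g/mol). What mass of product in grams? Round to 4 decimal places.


Use the coefficient ratio to convert reactant moles to product moles, then multiply by the product's molar mass.
moles_P = moles_R * (coeff_P / coeff_R) = 1.214 * (2/2) = 1.214
mass_P = moles_P * M_P = 1.214 * 131.67
mass_P = 159.84738 g, rounded to 4 dp:

159.8474 g


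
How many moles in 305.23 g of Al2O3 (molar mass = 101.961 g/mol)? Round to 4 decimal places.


n = mass / M
n = 305.23 / 101.961
n = 2.99359559 mol, rounded to 4 dp:

2.9936 mol


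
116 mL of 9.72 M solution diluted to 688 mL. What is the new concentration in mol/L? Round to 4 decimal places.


Dilution: M1*V1 = M2*V2, solve for M2.
M2 = M1*V1 / V2
M2 = 9.72 * 116 / 688
M2 = 1127.52 / 688
M2 = 1.63883721 mol/L, rounded to 4 dp:

1.6388 mol/L


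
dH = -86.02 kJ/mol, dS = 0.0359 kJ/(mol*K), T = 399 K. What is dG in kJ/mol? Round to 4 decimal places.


Gibbs: dG = dH - T*dS (consistent units, dS already in kJ/(mol*K)).
T*dS = 399 * 0.0359 = 14.3241
dG = -86.02 - (14.3241)
dG = -100.3441 kJ/mol, rounded to 4 dp:

-100.3441 kJ/mol


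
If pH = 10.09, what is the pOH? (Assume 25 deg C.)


At 25 deg C, pH + pOH = 14.
pOH = 14 - pH = 14 - 10.09
pOH = 3.91:

3.91
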